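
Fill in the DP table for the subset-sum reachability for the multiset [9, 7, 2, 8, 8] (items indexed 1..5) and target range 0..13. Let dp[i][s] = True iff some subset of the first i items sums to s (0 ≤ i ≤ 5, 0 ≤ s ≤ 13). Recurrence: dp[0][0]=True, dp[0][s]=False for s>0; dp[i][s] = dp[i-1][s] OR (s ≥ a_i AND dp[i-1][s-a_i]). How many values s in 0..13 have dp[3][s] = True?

i\s   0   1   2   3   4   5   6   7   8   9  10  11  12  13
  0   T   F   F   F   F   F   F   F   F   F   F   F   F   F
  1   T   F   F   F   F   F   F   F   F   T   F   F   F   F
  2   T   F   F   F   F   F   F   T   F   T   F   F   F   F
  3   T   F   T   F   F   F   F   T   F   T   F   T   F   F
  4   T   F   T   F   F   F   F   T   T   T   T   T   F   F
  5   T   F   T   F   F   F   F   T   T   T   T   T   F   F

5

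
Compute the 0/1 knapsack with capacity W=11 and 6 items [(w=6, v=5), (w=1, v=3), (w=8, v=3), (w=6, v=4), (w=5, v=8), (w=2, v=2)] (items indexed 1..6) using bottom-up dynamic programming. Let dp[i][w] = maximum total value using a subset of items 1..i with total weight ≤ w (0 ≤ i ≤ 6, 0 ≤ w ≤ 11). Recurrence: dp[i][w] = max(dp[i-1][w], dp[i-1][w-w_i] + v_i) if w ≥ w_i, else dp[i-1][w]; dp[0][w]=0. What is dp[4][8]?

8

i\w   0   1   2   3   4   5   6   7   8   9  10  11
  0   0   0   0   0   0   0   0   0   0   0   0   0
  1   0   0   0   0   0   0   5   5   5   5   5   5
  2   0   3   3   3   3   3   5   8   8   8   8   8
  3   0   3   3   3   3   3   5   8   8   8   8   8
  4   0   3   3   3   3   3   5   8   8   8   8   8
  5   0   3   3   3   3   8  11  11  11  11  11  13
  6   0   3   3   5   5   8  11  11  13  13  13  13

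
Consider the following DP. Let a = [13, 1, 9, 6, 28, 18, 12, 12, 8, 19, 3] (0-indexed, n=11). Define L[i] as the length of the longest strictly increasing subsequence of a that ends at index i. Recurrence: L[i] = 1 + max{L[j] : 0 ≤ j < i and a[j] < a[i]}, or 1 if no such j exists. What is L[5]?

3

   i    0    1    2    3    4    5    6    7    8    9   10
a[i]   13    1    9    6   28   18   12   12    8   19    3
L[i]    1    1    2    2    3    3    3    3    3    4    2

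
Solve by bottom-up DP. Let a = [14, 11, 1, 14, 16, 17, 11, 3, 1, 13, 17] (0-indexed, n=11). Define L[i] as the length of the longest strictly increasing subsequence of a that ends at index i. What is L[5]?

   i    0    1    2    3    4    5    6    7    8    9   10
a[i]   14   11    1   14   16   17   11    3    1   13   17
L[i]    1    1    1    2    3    4    2    2    1    3    4

4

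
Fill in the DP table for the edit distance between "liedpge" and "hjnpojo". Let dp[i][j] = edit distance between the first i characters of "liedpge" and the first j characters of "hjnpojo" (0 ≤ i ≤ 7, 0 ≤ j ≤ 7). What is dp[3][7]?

   ''  h  j  n  p  o  j  o
''  0  1  2  3  4  5  6  7
 l  1  1  2  3  4  5  6  7
 i  2  2  2  3  4  5  6  7
 e  3  3  3  3  4  5  6  7
 d  4  4  4  4  4  5  6  7
 p  5  5  5  5  4  5  6  7
 g  6  6  6  6  5  5  6  7
 e  7  7  7  7  6  6  6  7

7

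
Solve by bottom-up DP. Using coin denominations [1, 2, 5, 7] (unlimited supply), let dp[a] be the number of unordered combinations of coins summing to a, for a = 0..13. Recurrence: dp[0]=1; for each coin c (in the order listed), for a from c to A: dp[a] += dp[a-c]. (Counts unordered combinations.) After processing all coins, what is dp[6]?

after  coin     0     1     2     3     4     5     6     7     8     9    10    11    12    13
          1     1     1     1     1     1     1     1     1     1     1     1     1     1     1
          2     1     1     2     2     3     3     4     4     5     5     6     6     7     7
          5     1     1     2     2     3     4     5     6     7     8    10    11    13    14
          7     1     1     2     2     3     4     5     7     8    10    12    14    17    19

5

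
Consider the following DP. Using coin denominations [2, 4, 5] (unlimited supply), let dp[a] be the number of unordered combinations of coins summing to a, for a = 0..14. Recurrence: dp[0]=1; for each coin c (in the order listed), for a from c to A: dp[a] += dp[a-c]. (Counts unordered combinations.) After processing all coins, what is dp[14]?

6

after  coin     0     1     2     3     4     5     6     7     8     9    10    11    12    13    14
          2     1     0     1     0     1     0     1     0     1     0     1     0     1     0     1
          4     1     0     1     0     2     0     2     0     3     0     3     0     4     0     4
          5     1     0     1     0     2     1     2     1     3     2     4     2     5     3     6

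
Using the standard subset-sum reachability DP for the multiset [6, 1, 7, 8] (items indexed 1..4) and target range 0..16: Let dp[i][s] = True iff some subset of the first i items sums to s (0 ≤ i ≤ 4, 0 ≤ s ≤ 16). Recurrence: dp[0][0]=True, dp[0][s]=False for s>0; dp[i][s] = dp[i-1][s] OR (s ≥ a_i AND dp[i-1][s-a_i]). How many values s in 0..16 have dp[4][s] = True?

i\s   0   1   2   3   4   5   6   7   8   9  10  11  12  13  14  15  16
  0   T   F   F   F   F   F   F   F   F   F   F   F   F   F   F   F   F
  1   T   F   F   F   F   F   T   F   F   F   F   F   F   F   F   F   F
  2   T   T   F   F   F   F   T   T   F   F   F   F   F   F   F   F   F
  3   T   T   F   F   F   F   T   T   T   F   F   F   F   T   T   F   F
  4   T   T   F   F   F   F   T   T   T   T   F   F   F   T   T   T   T

10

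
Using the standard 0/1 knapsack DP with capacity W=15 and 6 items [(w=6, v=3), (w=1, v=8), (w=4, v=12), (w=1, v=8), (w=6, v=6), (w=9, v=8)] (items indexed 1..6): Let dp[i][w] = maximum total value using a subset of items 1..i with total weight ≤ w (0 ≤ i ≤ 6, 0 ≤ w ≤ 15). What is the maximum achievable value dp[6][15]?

i\w   0   1   2   3   4   5   6   7   8   9  10  11  12  13  14  15
  0   0   0   0   0   0   0   0   0   0   0   0   0   0   0   0   0
  1   0   0   0   0   0   0   3   3   3   3   3   3   3   3   3   3
  2   0   8   8   8   8   8   8  11  11  11  11  11  11  11  11  11
  3   0   8   8   8  12  20  20  20  20  20  20  23  23  23  23  23
  4   0   8  16  16  16  20  28  28  28  28  28  28  31  31  31  31
  5   0   8  16  16  16  20  28  28  28  28  28  28  34  34  34  34
  6   0   8  16  16  16  20  28  28  28  28  28  28  34  34  34  36

36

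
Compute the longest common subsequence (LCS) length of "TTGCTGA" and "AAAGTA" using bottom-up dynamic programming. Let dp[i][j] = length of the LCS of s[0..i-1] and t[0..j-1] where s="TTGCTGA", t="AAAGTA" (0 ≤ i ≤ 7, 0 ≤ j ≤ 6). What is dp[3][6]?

   ''  A  A  A  G  T  A
''  0  0  0  0  0  0  0
 T  0  0  0  0  0  1  1
 T  0  0  0  0  0  1  1
 G  0  0  0  0  1  1  1
 C  0  0  0  0  1  1  1
 T  0  0  0  0  1  2  2
 G  0  0  0  0  1  2  2
 A  0  1  1  1  1  2  3

1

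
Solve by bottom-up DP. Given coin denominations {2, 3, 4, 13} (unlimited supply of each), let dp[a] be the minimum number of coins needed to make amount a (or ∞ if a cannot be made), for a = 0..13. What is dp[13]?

 a  0  1  2  3  4  5  6  7  8  9 10 11 12 13
dp  0  -  1  1  1  2  2  2  2  3  3  3  3  1
(- denotes ∞ / unreachable)

1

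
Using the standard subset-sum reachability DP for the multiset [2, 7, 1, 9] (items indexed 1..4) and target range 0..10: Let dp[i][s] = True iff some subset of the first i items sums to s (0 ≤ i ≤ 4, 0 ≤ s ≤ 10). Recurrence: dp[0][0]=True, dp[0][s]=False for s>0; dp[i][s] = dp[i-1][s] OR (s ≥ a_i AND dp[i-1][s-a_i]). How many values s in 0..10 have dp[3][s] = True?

8

i\s   0   1   2   3   4   5   6   7   8   9  10
  0   T   F   F   F   F   F   F   F   F   F   F
  1   T   F   T   F   F   F   F   F   F   F   F
  2   T   F   T   F   F   F   F   T   F   T   F
  3   T   T   T   T   F   F   F   T   T   T   T
  4   T   T   T   T   F   F   F   T   T   T   T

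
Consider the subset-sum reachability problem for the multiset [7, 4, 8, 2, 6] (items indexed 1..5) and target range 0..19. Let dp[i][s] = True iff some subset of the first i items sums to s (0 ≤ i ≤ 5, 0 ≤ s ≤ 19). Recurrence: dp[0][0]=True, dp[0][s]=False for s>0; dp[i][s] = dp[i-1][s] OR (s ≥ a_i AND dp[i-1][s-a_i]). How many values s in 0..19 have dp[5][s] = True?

i\s   0   1   2   3   4   5   6   7   8   9  10  11  12  13  14  15  16  17  18  19
  0   T   F   F   F   F   F   F   F   F   F   F   F   F   F   F   F   F   F   F   F
  1   T   F   F   F   F   F   F   T   F   F   F   F   F   F   F   F   F   F   F   F
  2   T   F   F   F   T   F   F   T   F   F   F   T   F   F   F   F   F   F   F   F
  3   T   F   F   F   T   F   F   T   T   F   F   T   T   F   F   T   F   F   F   T
  4   T   F   T   F   T   F   T   T   T   T   T   T   T   T   T   T   F   T   F   T
  5   T   F   T   F   T   F   T   T   T   T   T   T   T   T   T   T   T   T   T   T

17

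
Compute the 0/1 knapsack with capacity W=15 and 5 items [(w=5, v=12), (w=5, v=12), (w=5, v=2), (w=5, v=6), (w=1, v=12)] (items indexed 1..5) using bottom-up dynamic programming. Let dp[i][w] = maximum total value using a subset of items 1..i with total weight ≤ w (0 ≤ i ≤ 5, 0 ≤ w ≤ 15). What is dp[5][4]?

i\w   0   1   2   3   4   5   6   7   8   9  10  11  12  13  14  15
  0   0   0   0   0   0   0   0   0   0   0   0   0   0   0   0   0
  1   0   0   0   0   0  12  12  12  12  12  12  12  12  12  12  12
  2   0   0   0   0   0  12  12  12  12  12  24  24  24  24  24  24
  3   0   0   0   0   0  12  12  12  12  12  24  24  24  24  24  26
  4   0   0   0   0   0  12  12  12  12  12  24  24  24  24  24  30
  5   0  12  12  12  12  12  24  24  24  24  24  36  36  36  36  36

12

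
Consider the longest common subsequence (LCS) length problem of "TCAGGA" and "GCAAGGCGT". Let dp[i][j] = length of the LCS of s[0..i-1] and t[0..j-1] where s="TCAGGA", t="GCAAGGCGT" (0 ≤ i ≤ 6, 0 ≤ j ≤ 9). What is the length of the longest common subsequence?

4

   ''  G  C  A  A  G  G  C  G  T
''  0  0  0  0  0  0  0  0  0  0
 T  0  0  0  0  0  0  0  0  0  1
 C  0  0  1  1  1  1  1  1  1  1
 A  0  0  1  2  2  2  2  2  2  2
 G  0  1  1  2  2  3  3  3  3  3
 G  0  1  1  2  2  3  4  4  4  4
 A  0  1  1  2  3  3  4  4  4  4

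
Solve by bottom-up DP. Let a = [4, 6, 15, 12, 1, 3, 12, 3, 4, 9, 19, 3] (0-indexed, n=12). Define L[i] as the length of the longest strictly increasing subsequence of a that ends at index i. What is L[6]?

3

   i    0    1    2    3    4    5    6    7    8    9   10   11
a[i]    4    6   15   12    1    3   12    3    4    9   19    3
L[i]    1    2    3    3    1    2    3    2    3    4    5    2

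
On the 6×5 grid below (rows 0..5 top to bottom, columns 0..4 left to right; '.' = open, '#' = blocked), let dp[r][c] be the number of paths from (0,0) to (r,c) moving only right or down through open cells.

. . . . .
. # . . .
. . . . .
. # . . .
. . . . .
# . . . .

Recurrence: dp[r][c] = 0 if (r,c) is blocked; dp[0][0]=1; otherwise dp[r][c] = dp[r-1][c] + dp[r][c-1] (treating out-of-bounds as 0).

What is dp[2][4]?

r\c   0   1   2   3   4
  0   1   1   1   1   1
  1   1   0   1   2   3
  2   1   1   2   4   7
  3   1   0   2   6  13
  4   1   1   3   9  22
  5   0   1   4  13  35

7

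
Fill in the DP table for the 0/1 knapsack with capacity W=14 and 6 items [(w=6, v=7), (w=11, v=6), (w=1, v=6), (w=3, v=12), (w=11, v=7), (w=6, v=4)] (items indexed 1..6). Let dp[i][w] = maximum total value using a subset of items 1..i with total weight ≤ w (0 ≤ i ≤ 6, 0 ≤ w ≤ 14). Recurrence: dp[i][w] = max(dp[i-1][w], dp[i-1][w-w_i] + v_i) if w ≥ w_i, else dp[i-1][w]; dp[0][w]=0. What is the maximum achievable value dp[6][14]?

i\w   0   1   2   3   4   5   6   7   8   9  10  11  12  13  14
  0   0   0   0   0   0   0   0   0   0   0   0   0   0   0   0
  1   0   0   0   0   0   0   7   7   7   7   7   7   7   7   7
  2   0   0   0   0   0   0   7   7   7   7   7   7   7   7   7
  3   0   6   6   6   6   6   7  13  13  13  13  13  13  13  13
  4   0   6   6  12  18  18  18  18  18  19  25  25  25  25  25
  5   0   6   6  12  18  18  18  18  18  19  25  25  25  25  25
  6   0   6   6  12  18  18  18  18  18  19  25  25  25  25  25

25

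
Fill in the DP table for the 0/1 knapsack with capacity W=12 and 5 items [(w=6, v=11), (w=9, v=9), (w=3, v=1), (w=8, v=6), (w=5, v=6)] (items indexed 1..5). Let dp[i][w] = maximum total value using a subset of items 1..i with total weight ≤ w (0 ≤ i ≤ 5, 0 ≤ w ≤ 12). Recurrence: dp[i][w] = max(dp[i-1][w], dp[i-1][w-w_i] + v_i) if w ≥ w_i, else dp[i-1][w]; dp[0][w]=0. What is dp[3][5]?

1

i\w   0   1   2   3   4   5   6   7   8   9  10  11  12
  0   0   0   0   0   0   0   0   0   0   0   0   0   0
  1   0   0   0   0   0   0  11  11  11  11  11  11  11
  2   0   0   0   0   0   0  11  11  11  11  11  11  11
  3   0   0   0   1   1   1  11  11  11  12  12  12  12
  4   0   0   0   1   1   1  11  11  11  12  12  12  12
  5   0   0   0   1   1   6  11  11  11  12  12  17  17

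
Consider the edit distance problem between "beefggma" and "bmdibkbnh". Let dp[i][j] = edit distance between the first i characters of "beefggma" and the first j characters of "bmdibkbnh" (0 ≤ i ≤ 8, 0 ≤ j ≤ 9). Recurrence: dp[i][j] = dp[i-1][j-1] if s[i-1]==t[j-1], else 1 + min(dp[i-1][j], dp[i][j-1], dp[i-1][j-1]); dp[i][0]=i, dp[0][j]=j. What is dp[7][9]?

   ''  b  m  d  i  b  k  b  n  h
''  0  1  2  3  4  5  6  7  8  9
 b  1  0  1  2  3  4  5  6  7  8
 e  2  1  1  2  3  4  5  6  7  8
 e  3  2  2  2  3  4  5  6  7  8
 f  4  3  3  3  3  4  5  6  7  8
 g  5  4  4  4  4  4  5  6  7  8
 g  6  5  5  5  5  5  5  6  7  8
 m  7  6  5  6  6  6  6  6  7  8
 a  8  7  6  6  7  7  7  7  7  8

8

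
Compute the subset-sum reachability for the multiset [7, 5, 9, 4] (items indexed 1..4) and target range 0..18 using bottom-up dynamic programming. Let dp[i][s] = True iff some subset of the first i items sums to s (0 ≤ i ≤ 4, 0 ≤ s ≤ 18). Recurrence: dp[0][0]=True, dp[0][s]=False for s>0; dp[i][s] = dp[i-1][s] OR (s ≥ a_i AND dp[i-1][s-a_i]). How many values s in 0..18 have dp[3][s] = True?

i\s   0   1   2   3   4   5   6   7   8   9  10  11  12  13  14  15  16  17  18
  0   T   F   F   F   F   F   F   F   F   F   F   F   F   F   F   F   F   F   F
  1   T   F   F   F   F   F   F   T   F   F   F   F   F   F   F   F   F   F   F
  2   T   F   F   F   F   T   F   T   F   F   F   F   T   F   F   F   F   F   F
  3   T   F   F   F   F   T   F   T   F   T   F   F   T   F   T   F   T   F   F
  4   T   F   F   F   T   T   F   T   F   T   F   T   T   T   T   F   T   F   T

7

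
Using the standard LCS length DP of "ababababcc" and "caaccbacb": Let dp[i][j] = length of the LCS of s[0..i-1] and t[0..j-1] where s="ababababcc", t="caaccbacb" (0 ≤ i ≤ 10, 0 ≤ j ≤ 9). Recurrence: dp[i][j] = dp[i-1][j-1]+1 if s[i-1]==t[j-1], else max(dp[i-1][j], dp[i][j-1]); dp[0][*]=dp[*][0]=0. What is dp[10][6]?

   ''  c  a  a  c  c  b  a  c  b
''  0  0  0  0  0  0  0  0  0  0
 a  0  0  1  1  1  1  1  1  1  1
 b  0  0  1  1  1  1  2  2  2  2
 a  0  0  1  2  2  2  2  3  3  3
 b  0  0  1  2  2  2  3  3  3  4
 a  0  0  1  2  2  2  3  4  4  4
 b  0  0  1  2  2  2  3  4  4  5
 a  0  0  1  2  2  2  3  4  4  5
 b  0  0  1  2  2  2  3  4  4  5
 c  0  1  1  2  3  3  3  4  5  5
 c  0  1  1  2  3  4  4  4  5  5

4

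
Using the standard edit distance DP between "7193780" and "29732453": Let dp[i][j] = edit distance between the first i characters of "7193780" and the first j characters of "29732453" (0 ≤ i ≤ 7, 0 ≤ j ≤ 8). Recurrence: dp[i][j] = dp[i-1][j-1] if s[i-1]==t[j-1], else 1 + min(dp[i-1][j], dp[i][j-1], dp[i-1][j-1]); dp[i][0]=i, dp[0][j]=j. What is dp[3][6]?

   ''  2  9  7  3  2  4  5  3
''  0  1  2  3  4  5  6  7  8
 7  1  1  2  2  3  4  5  6  7
 1  2  2  2  3  3  4  5  6  7
 9  3  3  2  3  4  4  5  6  7
 3  4  4  3  3  3  4  5  6  6
 7  5  5  4  3  4  4  5  6  7
 8  6  6  5  4  4  5  5  6  7
 0  7  7  6  5  5  5  6  6  7

5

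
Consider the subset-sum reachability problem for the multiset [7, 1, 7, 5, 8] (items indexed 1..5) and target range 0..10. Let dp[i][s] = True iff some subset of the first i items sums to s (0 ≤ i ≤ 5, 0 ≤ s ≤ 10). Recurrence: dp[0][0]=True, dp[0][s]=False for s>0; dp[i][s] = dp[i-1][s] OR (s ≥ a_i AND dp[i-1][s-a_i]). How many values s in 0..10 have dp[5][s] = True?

7

i\s   0   1   2   3   4   5   6   7   8   9  10
  0   T   F   F   F   F   F   F   F   F   F   F
  1   T   F   F   F   F   F   F   T   F   F   F
  2   T   T   F   F   F   F   F   T   T   F   F
  3   T   T   F   F   F   F   F   T   T   F   F
  4   T   T   F   F   F   T   T   T   T   F   F
  5   T   T   F   F   F   T   T   T   T   T   F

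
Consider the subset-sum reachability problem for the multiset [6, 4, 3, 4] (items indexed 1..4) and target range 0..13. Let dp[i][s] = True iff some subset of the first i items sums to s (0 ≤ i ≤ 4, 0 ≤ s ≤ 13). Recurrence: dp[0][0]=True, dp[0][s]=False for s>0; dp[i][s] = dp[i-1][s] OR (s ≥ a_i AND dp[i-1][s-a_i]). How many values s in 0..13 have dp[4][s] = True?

i\s   0   1   2   3   4   5   6   7   8   9  10  11  12  13
  0   T   F   F   F   F   F   F   F   F   F   F   F   F   F
  1   T   F   F   F   F   F   T   F   F   F   F   F   F   F
  2   T   F   F   F   T   F   T   F   F   F   T   F   F   F
  3   T   F   F   T   T   F   T   T   F   T   T   F   F   T
  4   T   F   F   T   T   F   T   T   T   T   T   T   F   T

10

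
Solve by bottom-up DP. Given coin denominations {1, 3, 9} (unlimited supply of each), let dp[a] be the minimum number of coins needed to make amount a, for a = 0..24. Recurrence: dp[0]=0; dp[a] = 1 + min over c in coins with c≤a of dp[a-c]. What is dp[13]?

3

 a  0  1  2  3  4  5  6  7  8  9 10 11 12 13 14 15 16 17 18 19 20 21 22 23 24
dp  0  1  2  1  2  3  2  3  4  1  2  3  2  3  4  3  4  5  2  3  4  3  4  5  4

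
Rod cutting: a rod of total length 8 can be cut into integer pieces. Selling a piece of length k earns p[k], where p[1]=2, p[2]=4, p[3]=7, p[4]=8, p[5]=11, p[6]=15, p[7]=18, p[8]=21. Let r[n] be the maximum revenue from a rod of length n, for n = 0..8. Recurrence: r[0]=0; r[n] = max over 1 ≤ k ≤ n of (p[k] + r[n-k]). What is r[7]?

18

   n    0    1    2    3    4    5    6    7    8
r[n]    0    2    4    7    9   11   15   18   21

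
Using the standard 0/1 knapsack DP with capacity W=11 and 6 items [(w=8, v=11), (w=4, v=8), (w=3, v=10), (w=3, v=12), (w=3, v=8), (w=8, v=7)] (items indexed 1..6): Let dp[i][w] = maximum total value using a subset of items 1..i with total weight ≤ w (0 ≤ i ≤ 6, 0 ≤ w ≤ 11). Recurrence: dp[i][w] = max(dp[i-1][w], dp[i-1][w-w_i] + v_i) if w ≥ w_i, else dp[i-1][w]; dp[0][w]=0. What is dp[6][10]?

30

i\w   0   1   2   3   4   5   6   7   8   9  10  11
  0   0   0   0   0   0   0   0   0   0   0   0   0
  1   0   0   0   0   0   0   0   0  11  11  11  11
  2   0   0   0   0   8   8   8   8  11  11  11  11
  3   0   0   0  10  10  10  10  18  18  18  18  21
  4   0   0   0  12  12  12  22  22  22  22  30  30
  5   0   0   0  12  12  12  22  22  22  30  30  30
  6   0   0   0  12  12  12  22  22  22  30  30  30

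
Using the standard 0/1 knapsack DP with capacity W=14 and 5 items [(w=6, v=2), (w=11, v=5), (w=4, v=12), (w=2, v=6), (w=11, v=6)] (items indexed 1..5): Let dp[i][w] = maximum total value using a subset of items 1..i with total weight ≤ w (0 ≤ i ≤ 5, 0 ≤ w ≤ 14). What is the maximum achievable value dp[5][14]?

20

i\w   0   1   2   3   4   5   6   7   8   9  10  11  12  13  14
  0   0   0   0   0   0   0   0   0   0   0   0   0   0   0   0
  1   0   0   0   0   0   0   2   2   2   2   2   2   2   2   2
  2   0   0   0   0   0   0   2   2   2   2   2   5   5   5   5
  3   0   0   0   0  12  12  12  12  12  12  14  14  14  14  14
  4   0   0   6   6  12  12  18  18  18  18  18  18  20  20  20
  5   0   0   6   6  12  12  18  18  18  18  18  18  20  20  20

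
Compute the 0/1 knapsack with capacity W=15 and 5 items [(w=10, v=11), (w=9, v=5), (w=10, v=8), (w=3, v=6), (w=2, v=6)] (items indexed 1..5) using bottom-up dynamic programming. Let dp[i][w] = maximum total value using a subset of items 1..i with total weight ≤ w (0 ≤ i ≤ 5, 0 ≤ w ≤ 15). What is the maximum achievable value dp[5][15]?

i\w   0   1   2   3   4   5   6   7   8   9  10  11  12  13  14  15
  0   0   0   0   0   0   0   0   0   0   0   0   0   0   0   0   0
  1   0   0   0   0   0   0   0   0   0   0  11  11  11  11  11  11
  2   0   0   0   0   0   0   0   0   0   5  11  11  11  11  11  11
  3   0   0   0   0   0   0   0   0   0   5  11  11  11  11  11  11
  4   0   0   0   6   6   6   6   6   6   6  11  11  11  17  17  17
  5   0   0   6   6   6  12  12  12  12  12  12  12  17  17  17  23

23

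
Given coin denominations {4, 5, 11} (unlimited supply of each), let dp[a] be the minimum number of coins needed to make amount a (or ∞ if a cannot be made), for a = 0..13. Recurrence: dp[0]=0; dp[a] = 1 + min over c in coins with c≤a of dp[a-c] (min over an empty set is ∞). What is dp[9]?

 a  0  1  2  3  4  5  6  7  8  9 10 11 12 13
dp  0  -  -  -  1  1  -  -  2  2  2  1  3  3
(- denotes ∞ / unreachable)

2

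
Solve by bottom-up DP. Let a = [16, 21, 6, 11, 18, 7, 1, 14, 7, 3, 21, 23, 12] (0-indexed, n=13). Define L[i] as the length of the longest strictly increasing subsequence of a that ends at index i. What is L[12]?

3

   i    0    1    2    3    4    5    6    7    8    9   10   11   12
a[i]   16   21    6   11   18    7    1   14    7    3   21   23   12
L[i]    1    2    1    2    3    2    1    3    2    2    4    5    3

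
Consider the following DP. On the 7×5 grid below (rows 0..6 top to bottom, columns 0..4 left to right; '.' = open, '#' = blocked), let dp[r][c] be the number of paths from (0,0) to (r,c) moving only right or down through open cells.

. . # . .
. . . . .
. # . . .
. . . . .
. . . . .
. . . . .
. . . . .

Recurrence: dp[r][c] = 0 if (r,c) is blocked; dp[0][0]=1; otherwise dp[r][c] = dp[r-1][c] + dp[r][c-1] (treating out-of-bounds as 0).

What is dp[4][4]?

r\c   0   1   2   3   4
  0   1   1   0   0   0
  1   1   2   2   2   2
  2   1   0   2   4   6
  3   1   1   3   7  13
  4   1   2   5  12  25
  5   1   3   8  20  45
  6   1   4  12  32  77

25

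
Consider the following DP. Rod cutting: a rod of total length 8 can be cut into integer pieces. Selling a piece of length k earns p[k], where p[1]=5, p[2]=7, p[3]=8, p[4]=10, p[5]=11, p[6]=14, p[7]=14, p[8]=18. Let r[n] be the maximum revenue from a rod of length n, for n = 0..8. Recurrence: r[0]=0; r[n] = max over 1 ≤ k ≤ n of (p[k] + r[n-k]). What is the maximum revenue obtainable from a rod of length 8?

   n    0    1    2    3    4    5    6    7    8
r[n]    0    5   10   15   20   25   30   35   40

40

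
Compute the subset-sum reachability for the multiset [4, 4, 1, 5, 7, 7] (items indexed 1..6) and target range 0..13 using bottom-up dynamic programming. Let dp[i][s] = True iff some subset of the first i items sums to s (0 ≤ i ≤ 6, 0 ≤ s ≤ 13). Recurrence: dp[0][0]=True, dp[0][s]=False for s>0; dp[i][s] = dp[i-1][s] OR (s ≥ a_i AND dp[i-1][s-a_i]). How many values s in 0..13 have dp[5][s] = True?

i\s   0   1   2   3   4   5   6   7   8   9  10  11  12  13
  0   T   F   F   F   F   F   F   F   F   F   F   F   F   F
  1   T   F   F   F   T   F   F   F   F   F   F   F   F   F
  2   T   F   F   F   T   F   F   F   T   F   F   F   F   F
  3   T   T   F   F   T   T   F   F   T   T   F   F   F   F
  4   T   T   F   F   T   T   T   F   T   T   T   F   F   T
  5   T   T   F   F   T   T   T   T   T   T   T   T   T   T
  6   T   T   F   F   T   T   T   T   T   T   T   T   T   T

12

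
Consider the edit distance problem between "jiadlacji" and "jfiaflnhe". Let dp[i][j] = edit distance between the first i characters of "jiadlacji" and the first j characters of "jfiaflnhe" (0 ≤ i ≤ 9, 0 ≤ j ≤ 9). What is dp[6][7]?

   ''  j  f  i  a  f  l  n  h  e
''  0  1  2  3  4  5  6  7  8  9
 j  1  0  1  2  3  4  5  6  7  8
 i  2  1  1  1  2  3  4  5  6  7
 a  3  2  2  2  1  2  3  4  5  6
 d  4  3  3  3  2  2  3  4  5  6
 l  5  4  4  4  3  3  2  3  4  5
 a  6  5  5  5  4  4  3  3  4  5
 c  7  6  6  6  5  5  4  4  4  5
 j  8  7  7  7  6  6  5  5  5  5
 i  9  8  8  7  7  7  6  6  6  6

3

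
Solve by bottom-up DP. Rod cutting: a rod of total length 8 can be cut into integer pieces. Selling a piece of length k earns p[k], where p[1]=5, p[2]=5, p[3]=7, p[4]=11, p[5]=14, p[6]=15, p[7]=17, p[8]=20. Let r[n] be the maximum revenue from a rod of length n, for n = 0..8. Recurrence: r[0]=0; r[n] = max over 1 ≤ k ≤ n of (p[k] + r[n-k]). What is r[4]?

   n    0    1    2    3    4    5    6    7    8
r[n]    0    5   10   15   20   25   30   35   40

20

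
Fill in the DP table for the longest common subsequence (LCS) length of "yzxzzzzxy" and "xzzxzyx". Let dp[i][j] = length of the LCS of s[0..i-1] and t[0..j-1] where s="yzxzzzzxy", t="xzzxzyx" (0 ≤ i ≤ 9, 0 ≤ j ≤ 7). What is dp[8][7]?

   ''  x  z  z  x  z  y  x
''  0  0  0  0  0  0  0  0
 y  0  0  0  0  0  0  1  1
 z  0  0  1  1  1  1  1  1
 x  0  1  1  1  2  2  2  2
 z  0  1  2  2  2  3  3  3
 z  0  1  2  3  3  3  3  3
 z  0  1  2  3  3  4  4  4
 z  0  1  2  3  3  4  4  4
 x  0  1  2  3  4  4  4  5
 y  0  1  2  3  4  4  5  5

5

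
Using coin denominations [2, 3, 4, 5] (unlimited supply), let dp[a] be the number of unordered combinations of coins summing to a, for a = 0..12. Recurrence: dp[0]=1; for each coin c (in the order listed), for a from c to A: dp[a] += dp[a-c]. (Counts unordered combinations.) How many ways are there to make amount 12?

10

after  coin     0     1     2     3     4     5     6     7     8     9    10    11    12
          2     1     0     1     0     1     0     1     0     1     0     1     0     1
          3     1     0     1     1     1     1     2     1     2     2     2     2     3
          4     1     0     1     1     2     1     3     2     4     3     5     4     7
          5     1     0     1     1     2     2     3     3     5     5     7     7    10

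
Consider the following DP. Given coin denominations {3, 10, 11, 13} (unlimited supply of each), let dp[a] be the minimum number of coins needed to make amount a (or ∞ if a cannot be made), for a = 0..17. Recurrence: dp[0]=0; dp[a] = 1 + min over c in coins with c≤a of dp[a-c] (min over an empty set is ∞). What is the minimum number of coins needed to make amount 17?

 a  0  1  2  3  4  5  6  7  8  9 10 11 12 13 14 15 16 17
dp  0  -  -  1  -  -  2  -  -  3  1  1  4  1  2  5  2  3
(- denotes ∞ / unreachable)

3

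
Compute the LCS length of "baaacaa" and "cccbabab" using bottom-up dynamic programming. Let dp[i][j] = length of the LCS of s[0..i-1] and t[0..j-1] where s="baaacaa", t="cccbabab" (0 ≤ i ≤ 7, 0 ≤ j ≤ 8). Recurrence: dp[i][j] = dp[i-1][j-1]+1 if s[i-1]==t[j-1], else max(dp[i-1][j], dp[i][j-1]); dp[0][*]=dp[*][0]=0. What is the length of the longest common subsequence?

3

   ''  c  c  c  b  a  b  a  b
''  0  0  0  0  0  0  0  0  0
 b  0  0  0  0  1  1  1  1  1
 a  0  0  0  0  1  2  2  2  2
 a  0  0  0  0  1  2  2  3  3
 a  0  0  0  0  1  2  2  3  3
 c  0  1  1  1  1  2  2  3  3
 a  0  1  1  1  1  2  2  3  3
 a  0  1  1  1  1  2  2  3  3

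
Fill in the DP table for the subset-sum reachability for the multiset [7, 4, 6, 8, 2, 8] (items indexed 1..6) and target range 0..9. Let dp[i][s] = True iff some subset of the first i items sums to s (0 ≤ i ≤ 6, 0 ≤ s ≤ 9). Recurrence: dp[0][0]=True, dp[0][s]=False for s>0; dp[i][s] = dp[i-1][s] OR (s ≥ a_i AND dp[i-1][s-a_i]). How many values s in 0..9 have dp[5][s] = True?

i\s   0   1   2   3   4   5   6   7   8   9
  0   T   F   F   F   F   F   F   F   F   F
  1   T   F   F   F   F   F   F   T   F   F
  2   T   F   F   F   T   F   F   T   F   F
  3   T   F   F   F   T   F   T   T   F   F
  4   T   F   F   F   T   F   T   T   T   F
  5   T   F   T   F   T   F   T   T   T   T
  6   T   F   T   F   T   F   T   T   T   T

7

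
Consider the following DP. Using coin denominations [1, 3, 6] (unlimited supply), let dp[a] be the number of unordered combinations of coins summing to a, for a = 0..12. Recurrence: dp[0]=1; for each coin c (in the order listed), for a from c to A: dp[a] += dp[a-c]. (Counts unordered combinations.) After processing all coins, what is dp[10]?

after  coin     0     1     2     3     4     5     6     7     8     9    10    11    12
          1     1     1     1     1     1     1     1     1     1     1     1     1     1
          3     1     1     1     2     2     2     3     3     3     4     4     4     5
          6     1     1     1     2     2     2     4     4     4     6     6     6     9

6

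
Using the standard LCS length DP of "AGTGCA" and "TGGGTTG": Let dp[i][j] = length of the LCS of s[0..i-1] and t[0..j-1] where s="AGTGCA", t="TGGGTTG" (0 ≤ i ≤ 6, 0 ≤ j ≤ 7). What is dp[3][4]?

1

   ''  T  G  G  G  T  T  G
''  0  0  0  0  0  0  0  0
 A  0  0  0  0  0  0  0  0
 G  0  0  1  1  1  1  1  1
 T  0  1  1  1  1  2  2  2
 G  0  1  2  2  2  2  2  3
 C  0  1  2  2  2  2  2  3
 A  0  1  2  2  2  2  2  3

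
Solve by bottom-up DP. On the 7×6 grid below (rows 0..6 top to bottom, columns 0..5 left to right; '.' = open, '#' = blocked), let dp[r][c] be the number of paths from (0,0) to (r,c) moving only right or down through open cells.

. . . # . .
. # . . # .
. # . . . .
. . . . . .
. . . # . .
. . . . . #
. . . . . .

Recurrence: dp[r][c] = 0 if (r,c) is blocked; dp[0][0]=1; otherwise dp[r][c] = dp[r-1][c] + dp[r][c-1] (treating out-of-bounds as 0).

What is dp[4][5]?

r\c   0   1   2   3   4   5
  0   1   1   1   0   0   0
  1   1   0   1   1   0   0
  2   1   0   1   2   2   2
  3   1   1   2   4   6   8
  4   1   2   4   0   6  14
  5   1   3   7   7  13   0
  6   1   4  11  18  31  31

14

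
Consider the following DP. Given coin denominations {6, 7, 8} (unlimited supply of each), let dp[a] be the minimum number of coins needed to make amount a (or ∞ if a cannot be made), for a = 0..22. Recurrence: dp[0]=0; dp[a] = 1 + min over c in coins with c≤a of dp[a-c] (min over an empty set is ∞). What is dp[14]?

 a  0  1  2  3  4  5  6  7  8  9 10 11 12 13 14 15 16 17 18 19 20 21 22
dp  0  -  -  -  -  -  1  1  1  -  -  -  2  2  2  2  2  -  3  3  3  3  3
(- denotes ∞ / unreachable)

2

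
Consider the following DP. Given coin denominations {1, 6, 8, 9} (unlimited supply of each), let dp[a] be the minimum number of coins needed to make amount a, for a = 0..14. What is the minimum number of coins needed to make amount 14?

 a  0  1  2  3  4  5  6  7  8  9 10 11 12 13 14
dp  0  1  2  3  4  5  1  2  1  1  2  3  2  3  2

2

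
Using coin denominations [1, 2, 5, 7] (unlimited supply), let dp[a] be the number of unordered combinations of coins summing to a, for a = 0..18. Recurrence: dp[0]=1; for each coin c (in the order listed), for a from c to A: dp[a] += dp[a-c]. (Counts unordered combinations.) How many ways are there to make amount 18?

after  coin     0     1     2     3     4     5     6     7     8     9    10    11    12    13    14    15    16    17    18
          1     1     1     1     1     1     1     1     1     1     1     1     1     1     1     1     1     1     1     1
          2     1     1     2     2     3     3     4     4     5     5     6     6     7     7     8     8     9     9    10
          5     1     1     2     2     3     4     5     6     7     8    10    11    13    14    16    18    20    22    24
          7     1     1     2     2     3     4     5     7     8    10    12    14    17    19    23    26    30    34    38

38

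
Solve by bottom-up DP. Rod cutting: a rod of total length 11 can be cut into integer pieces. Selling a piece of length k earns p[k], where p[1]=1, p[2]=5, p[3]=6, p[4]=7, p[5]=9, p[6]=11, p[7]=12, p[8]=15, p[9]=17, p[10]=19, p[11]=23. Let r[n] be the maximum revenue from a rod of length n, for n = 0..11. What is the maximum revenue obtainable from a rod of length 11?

26

   n    0    1    2    3    4    5    6    7    8    9   10   11
r[n]    0    1    5    6   10   11   15   16   20   21   25   26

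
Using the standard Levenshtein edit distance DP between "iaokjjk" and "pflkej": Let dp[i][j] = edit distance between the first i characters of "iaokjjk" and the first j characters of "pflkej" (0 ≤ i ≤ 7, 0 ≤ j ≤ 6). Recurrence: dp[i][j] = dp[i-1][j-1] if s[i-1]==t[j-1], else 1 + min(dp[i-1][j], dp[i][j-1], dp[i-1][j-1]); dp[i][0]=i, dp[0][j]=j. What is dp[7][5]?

   ''  p  f  l  k  e  j
''  0  1  2  3  4  5  6
 i  1  1  2  3  4  5  6
 a  2  2  2  3  4  5  6
 o  3  3  3  3  4  5  6
 k  4  4  4  4  3  4  5
 j  5  5  5  5  4  4  4
 j  6  6  6  6  5  5  4
 k  7  7  7  7  6  6  5

6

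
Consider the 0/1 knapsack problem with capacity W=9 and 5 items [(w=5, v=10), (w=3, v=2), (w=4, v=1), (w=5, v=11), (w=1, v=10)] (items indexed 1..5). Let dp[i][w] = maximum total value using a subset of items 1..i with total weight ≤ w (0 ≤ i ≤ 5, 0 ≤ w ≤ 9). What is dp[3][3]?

2

i\w   0   1   2   3   4   5   6   7   8   9
  0   0   0   0   0   0   0   0   0   0   0
  1   0   0   0   0   0  10  10  10  10  10
  2   0   0   0   2   2  10  10  10  12  12
  3   0   0   0   2   2  10  10  10  12  12
  4   0   0   0   2   2  11  11  11  13  13
  5   0  10  10  10  12  12  21  21  21  23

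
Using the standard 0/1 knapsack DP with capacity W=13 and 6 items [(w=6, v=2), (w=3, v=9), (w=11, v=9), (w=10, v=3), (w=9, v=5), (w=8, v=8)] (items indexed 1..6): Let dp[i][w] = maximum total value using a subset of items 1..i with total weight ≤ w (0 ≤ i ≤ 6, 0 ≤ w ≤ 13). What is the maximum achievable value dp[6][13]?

17

i\w   0   1   2   3   4   5   6   7   8   9  10  11  12  13
  0   0   0   0   0   0   0   0   0   0   0   0   0   0   0
  1   0   0   0   0   0   0   2   2   2   2   2   2   2   2
  2   0   0   0   9   9   9   9   9   9  11  11  11  11  11
  3   0   0   0   9   9   9   9   9   9  11  11  11  11  11
  4   0   0   0   9   9   9   9   9   9  11  11  11  11  12
  5   0   0   0   9   9   9   9   9   9  11  11  11  14  14
  6   0   0   0   9   9   9   9   9   9  11  11  17  17  17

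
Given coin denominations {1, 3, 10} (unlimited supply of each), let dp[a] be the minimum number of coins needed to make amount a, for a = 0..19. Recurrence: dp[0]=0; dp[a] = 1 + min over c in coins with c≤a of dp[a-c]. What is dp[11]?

2

 a  0  1  2  3  4  5  6  7  8  9 10 11 12 13 14 15 16 17 18 19
dp  0  1  2  1  2  3  2  3  4  3  1  2  3  2  3  4  3  4  5  4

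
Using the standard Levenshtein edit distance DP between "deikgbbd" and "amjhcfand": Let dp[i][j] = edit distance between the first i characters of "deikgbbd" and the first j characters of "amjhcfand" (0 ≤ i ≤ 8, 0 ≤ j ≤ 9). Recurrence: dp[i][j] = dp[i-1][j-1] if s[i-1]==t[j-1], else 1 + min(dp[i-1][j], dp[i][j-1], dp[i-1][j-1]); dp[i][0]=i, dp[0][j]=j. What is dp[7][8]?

   ''  a  m  j  h  c  f  a  n  d
''  0  1  2  3  4  5  6  7  8  9
 d  1  1  2  3  4  5  6  7  8  8
 e  2  2  2  3  4  5  6  7  8  9
 i  3  3  3  3  4  5  6  7  8  9
 k  4  4  4  4  4  5  6  7  8  9
 g  5  5  5  5  5  5  6  7  8  9
 b  6  6  6  6  6  6  6  7  8  9
 b  7  7  7  7  7  7  7  7  8  9
 d  8  8  8  8  8  8  8  8  8  8

8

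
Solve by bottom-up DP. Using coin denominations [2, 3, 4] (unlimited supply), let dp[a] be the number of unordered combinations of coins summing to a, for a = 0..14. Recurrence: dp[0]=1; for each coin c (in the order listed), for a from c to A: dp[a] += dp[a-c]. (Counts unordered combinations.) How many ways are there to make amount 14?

8

after  coin     0     1     2     3     4     5     6     7     8     9    10    11    12    13    14
          2     1     0     1     0     1     0     1     0     1     0     1     0     1     0     1
          3     1     0     1     1     1     1     2     1     2     2     2     2     3     2     3
          4     1     0     1     1     2     1     3     2     4     3     5     4     7     5     8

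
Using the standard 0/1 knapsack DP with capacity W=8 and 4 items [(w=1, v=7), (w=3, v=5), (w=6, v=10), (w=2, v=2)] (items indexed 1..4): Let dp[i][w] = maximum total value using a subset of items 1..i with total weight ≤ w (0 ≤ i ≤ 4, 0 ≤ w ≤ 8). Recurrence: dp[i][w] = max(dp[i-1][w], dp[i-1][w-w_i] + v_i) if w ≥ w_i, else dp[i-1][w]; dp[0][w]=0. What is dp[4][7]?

i\w   0   1   2   3   4   5   6   7   8
  0   0   0   0   0   0   0   0   0   0
  1   0   7   7   7   7   7   7   7   7
  2   0   7   7   7  12  12  12  12  12
  3   0   7   7   7  12  12  12  17  17
  4   0   7   7   9  12  12  14  17  17

17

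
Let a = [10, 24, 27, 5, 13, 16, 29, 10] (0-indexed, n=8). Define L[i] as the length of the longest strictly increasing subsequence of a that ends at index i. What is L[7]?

2

   i    0    1    2    3    4    5    6    7
a[i]   10   24   27    5   13   16   29   10
L[i]    1    2    3    1    2    3    4    2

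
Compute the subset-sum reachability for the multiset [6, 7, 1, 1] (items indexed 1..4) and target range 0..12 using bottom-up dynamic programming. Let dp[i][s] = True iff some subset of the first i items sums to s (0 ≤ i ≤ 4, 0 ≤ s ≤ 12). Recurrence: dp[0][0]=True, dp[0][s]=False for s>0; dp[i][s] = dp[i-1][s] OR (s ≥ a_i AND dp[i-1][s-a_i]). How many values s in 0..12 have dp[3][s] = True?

i\s   0   1   2   3   4   5   6   7   8   9  10  11  12
  0   T   F   F   F   F   F   F   F   F   F   F   F   F
  1   T   F   F   F   F   F   T   F   F   F   F   F   F
  2   T   F   F   F   F   F   T   T   F   F   F   F   F
  3   T   T   F   F   F   F   T   T   T   F   F   F   F
  4   T   T   T   F   F   F   T   T   T   T   F   F   F

5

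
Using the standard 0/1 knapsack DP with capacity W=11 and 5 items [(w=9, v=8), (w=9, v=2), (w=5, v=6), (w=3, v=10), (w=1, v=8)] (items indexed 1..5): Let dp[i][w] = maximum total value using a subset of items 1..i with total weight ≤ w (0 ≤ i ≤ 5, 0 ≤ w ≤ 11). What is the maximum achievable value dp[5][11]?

24

i\w   0   1   2   3   4   5   6   7   8   9  10  11
  0   0   0   0   0   0   0   0   0   0   0   0   0
  1   0   0   0   0   0   0   0   0   0   8   8   8
  2   0   0   0   0   0   0   0   0   0   8   8   8
  3   0   0   0   0   0   6   6   6   6   8   8   8
  4   0   0   0  10  10  10  10  10  16  16  16  16
  5   0   8   8  10  18  18  18  18  18  24  24  24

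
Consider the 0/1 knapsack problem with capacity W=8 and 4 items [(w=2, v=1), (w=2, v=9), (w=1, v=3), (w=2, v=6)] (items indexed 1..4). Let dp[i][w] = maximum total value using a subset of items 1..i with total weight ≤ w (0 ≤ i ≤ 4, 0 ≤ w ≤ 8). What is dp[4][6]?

18

i\w   0   1   2   3   4   5   6   7   8
  0   0   0   0   0   0   0   0   0   0
  1   0   0   1   1   1   1   1   1   1
  2   0   0   9   9  10  10  10  10  10
  3   0   3   9  12  12  13  13  13  13
  4   0   3   9  12  15  18  18  19  19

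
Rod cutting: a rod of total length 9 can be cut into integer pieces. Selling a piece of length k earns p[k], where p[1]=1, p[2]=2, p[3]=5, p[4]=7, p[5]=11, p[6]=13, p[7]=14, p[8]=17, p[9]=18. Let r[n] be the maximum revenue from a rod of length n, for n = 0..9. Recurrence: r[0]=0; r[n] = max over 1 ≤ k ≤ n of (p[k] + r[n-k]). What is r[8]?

   n    0    1    2    3    4    5    6    7    8    9
r[n]    0    1    2    5    7   11   13   14   17   18

17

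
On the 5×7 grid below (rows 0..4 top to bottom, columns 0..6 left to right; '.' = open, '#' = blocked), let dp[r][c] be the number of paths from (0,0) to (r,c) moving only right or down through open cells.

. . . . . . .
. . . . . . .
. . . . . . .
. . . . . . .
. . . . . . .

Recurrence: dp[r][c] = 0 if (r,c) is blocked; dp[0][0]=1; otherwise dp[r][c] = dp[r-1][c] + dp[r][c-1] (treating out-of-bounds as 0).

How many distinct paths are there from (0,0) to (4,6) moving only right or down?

210

r\c   0   1   2   3   4   5   6
  0   1   1   1   1   1   1   1
  1   1   2   3   4   5   6   7
  2   1   3   6  10  15  21  28
  3   1   4  10  20  35  56  84
  4   1   5  15  35  70 126 210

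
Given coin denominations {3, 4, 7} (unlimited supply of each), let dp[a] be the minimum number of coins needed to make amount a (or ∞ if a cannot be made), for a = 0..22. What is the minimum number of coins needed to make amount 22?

 a  0  1  2  3  4  5  6  7  8  9 10 11 12 13 14 15 16 17 18 19 20 21 22
dp  0  -  -  1  1  -  2  1  2  3  2  2  3  3  2  3  4  3  3  4  4  3  4
(- denotes ∞ / unreachable)

4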